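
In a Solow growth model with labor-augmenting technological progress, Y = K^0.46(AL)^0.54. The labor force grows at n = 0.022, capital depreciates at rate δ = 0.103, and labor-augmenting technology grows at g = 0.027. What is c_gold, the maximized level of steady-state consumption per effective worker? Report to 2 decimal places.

c_gold ≈ 1.39

n + g + δ = 0.022 + 0.027 + 0.103 = 0.152.
Setting f'(k) = n+g+δ gives 0.46·k^(0.46−1) = 0.152, hence k_gold = (0.46/0.152)^(1/0.54) ≈ 7.7729.
y_gold = 7.7729^0.46 ≈ 2.5684.
c_gold = y_gold − (n+g+δ)·k_gold = 2.5684 − 0.152·7.7729 ≈ 1.3870.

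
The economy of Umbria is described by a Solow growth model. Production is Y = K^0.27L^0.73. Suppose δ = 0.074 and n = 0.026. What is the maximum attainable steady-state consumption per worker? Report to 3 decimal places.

Capital per worker breaks even when investment replaces (n + δ)·k; here n + δ = 0.1.
Maximizing c = f(k) − (n+δ)·k gives f'(k) = n+δ, i.e. 0.27·k^(0.27−1) = 0.1, so k_gold = (0.27/0.1)^(1/0.73) ≈ 3.8986.
y_gold = 3.8986^0.27 ≈ 1.4439.
c_gold = y_gold − (n+δ)·k_gold = 1.4439 − 0.1·3.8986 ≈ 1.0541.

c_gold ≈ 1.054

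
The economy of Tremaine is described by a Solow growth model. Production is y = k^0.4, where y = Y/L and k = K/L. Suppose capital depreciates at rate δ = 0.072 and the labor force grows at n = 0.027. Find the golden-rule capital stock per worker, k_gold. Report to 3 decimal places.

Break-even investment rate: n + δ = 0.027 + 0.072 = 0.099.
Maximizing c = f(k) − (n+δ)·k gives f'(k) = n+δ, i.e. 0.4·k^(0.4−1) = 0.099, so k_gold = (0.4/0.099)^(1/0.6) ≈ 10.2496.

k_gold ≈ 10.250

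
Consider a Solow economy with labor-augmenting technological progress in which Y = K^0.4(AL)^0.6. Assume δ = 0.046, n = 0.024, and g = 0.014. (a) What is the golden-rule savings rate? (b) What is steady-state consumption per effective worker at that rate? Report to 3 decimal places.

The effective depreciation rate is n + g + δ = 0.024 + 0.014 + 0.046 = 0.084.
For Cobb-Douglas, s_gold equals capital's share: s_gold = 0.4.
Maximizing c = f(k) − (n+g+δ)·k gives f'(k) = n+g+δ, i.e. 0.4·k^(0.4−1) = 0.084, so k_gold = (0.4/0.084)^(1/0.6) ≈ 13.4783.
y_gold = 13.4783^0.4 ≈ 2.8304; c_gold = (1−0.4)·y_gold ≈ 1.6983.

(a) s_gold = 0.400; (b) c_gold ≈ 1.698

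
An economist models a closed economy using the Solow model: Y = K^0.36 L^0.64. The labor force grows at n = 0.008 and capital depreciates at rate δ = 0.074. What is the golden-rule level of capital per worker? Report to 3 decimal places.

Break-even investment rate: n + δ = 0.008 + 0.074 = 0.082.
Maximizing c = f(k) − (n+δ)·k gives f'(k) = n+δ, i.e. 0.36·k^(0.36−1) = 0.082, so k_gold = (0.36/0.082)^(1/0.64) ≈ 10.0899.

k_gold ≈ 10.090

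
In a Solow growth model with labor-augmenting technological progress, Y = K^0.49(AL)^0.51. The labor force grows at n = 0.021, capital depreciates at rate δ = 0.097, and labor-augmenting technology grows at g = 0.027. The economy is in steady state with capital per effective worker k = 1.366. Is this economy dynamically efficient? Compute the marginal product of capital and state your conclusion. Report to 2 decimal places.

n + g + δ = 0.021 + 0.027 + 0.097 = 0.145.
MPK = 0.49·k^(0.49−1) = 0.49·1.366^(-0.51) ≈ 0.4179.
MPK > 0.145, so the economy is dynamically efficient (under-saving).

dynamically efficient; MPK ≈ 0.42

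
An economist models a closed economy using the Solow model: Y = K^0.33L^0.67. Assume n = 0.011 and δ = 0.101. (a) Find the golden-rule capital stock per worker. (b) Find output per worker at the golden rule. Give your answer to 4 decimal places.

n + δ = 0.011 + 0.101 = 0.112.
Maximizing c = f(k) − (n+δ)·k gives f'(k) = n+δ, i.e. 0.33·k^(0.33−1) = 0.112, so k_gold = (0.33/0.112)^(1/0.67) ≈ 5.0170.
y_gold = 5.0170^0.33 ≈ 1.7027.

(a) k_gold ≈ 5.0170; (b) y_gold ≈ 1.7027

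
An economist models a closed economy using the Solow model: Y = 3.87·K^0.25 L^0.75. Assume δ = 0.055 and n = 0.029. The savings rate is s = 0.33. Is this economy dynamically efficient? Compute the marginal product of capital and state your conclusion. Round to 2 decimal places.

dynamically inefficient; MPK ≈ 0.06

Capital per worker breaks even when investment replaces (n + δ)·k; here n + δ = 0.084.
Steady-state k*: s·A·k^0.25 = 0.084·k gives k* = (0.33·3.87/0.084)^(1/0.75) ≈ 37.6641.
MPK = 0.25·3.87·37.6641^(-0.75) ≈ 0.0636.
MPK < n+δ = 0.084, so the economy is dynamically inefficient (over-saving).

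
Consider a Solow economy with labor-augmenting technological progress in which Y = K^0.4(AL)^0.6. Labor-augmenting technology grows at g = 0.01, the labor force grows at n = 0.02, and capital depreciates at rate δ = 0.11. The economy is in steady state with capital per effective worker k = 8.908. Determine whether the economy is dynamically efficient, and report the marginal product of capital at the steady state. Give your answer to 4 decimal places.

dynamically inefficient; MPK ≈ 0.1077

Break-even investment rate: n + g + δ = 0.02 + 0.01 + 0.11 = 0.14.
MPK = 0.4·k^(0.4−1) = 0.4·8.908^(-0.6) ≈ 0.1077.
MPK < 0.14, so the economy is dynamically inefficient (over-saving).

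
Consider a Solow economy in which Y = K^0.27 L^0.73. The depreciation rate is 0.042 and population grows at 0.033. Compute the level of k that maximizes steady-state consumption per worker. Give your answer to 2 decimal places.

Break-even investment rate: n + δ = 0.033 + 0.042 = 0.075.
Golden rule sets MPK = n+δ: 0.27·k^(0.27−1) = 0.075, so k_gold = (0.27/0.075)^(1/0.73) ≈ 5.7817.

k_gold ≈ 5.78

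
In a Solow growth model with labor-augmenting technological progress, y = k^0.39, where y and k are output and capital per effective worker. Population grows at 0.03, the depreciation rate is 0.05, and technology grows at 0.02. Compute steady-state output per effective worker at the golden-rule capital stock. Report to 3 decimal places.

y_gold ≈ 2.387

Break-even investment rate: n + g + δ = 0.03 + 0.02 + 0.05 = 0.1.
At the golden rule the marginal product of capital equals n+g+δ: 0.39·k^(0.39−1) = 0.1. Solving, k_gold = (0.39/0.1)^(1/0.61) ≈ 9.3102.
Output: y_gold = k_gold^0.39 = 9.3102^0.39 ≈ 2.3872.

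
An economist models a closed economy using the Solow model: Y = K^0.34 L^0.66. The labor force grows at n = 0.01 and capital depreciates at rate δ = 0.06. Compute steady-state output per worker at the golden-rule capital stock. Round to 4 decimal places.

y_gold ≈ 2.2573

Capital per worker breaks even when investment replaces (n + δ)·k; here n + δ = 0.07.
Maximizing c = f(k) − (n+δ)·k gives f'(k) = n+δ, i.e. 0.34·k^(0.34−1) = 0.07, so k_gold = (0.34/0.07)^(1/0.66) ≈ 10.9641.
Output: y_gold = k_gold^0.34 = 10.9641^0.34 ≈ 2.2573.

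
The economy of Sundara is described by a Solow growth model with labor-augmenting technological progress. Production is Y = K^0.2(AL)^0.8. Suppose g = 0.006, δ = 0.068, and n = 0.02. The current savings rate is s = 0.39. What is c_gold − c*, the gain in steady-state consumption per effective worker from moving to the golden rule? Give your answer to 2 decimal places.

Break-even investment rate: n + g + δ = 0.02 + 0.006 + 0.068 = 0.094.
Current steady state (s = 0.39): k* = (0.39/0.094)^(1/0.8) ≈ 5.9214, y* = 5.9214^0.2 ≈ 1.4272, c* = (1−0.39)·1.4272 ≈ 0.8706.
At the golden rule the marginal product of capital equals n+g+δ: 0.2·k^(0.2−1) = 0.094. Solving, k_gold = (0.2/0.094)^(1/0.8) ≈ 2.5697.
y_gold = 2.5697^0.2 ≈ 1.2077, c_gold = y_gold − 0.094·k_gold ≈ 0.9662.
Gain: Δc = 0.9662 − 0.8706 ≈ 0.0956.

Δc ≈ 0.10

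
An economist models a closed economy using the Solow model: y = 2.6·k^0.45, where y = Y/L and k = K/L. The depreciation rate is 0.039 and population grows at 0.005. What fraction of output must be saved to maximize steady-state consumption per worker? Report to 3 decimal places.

Break-even investment rate: n + δ = 0.005 + 0.039 = 0.044.
At the golden rule MPK = n+δ, and in any Cobb-Douglas steady state s = (n+δ)·k/y = MPK·k/y = capital's share 0.45.

s_gold = 0.450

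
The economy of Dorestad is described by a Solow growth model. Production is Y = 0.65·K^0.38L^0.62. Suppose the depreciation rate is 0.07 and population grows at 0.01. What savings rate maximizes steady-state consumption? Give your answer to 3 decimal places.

s_gold = 0.380

Capital per worker breaks even when investment replaces (n + δ)·k; here n + δ = 0.08.
At the golden rule MPK = n+δ, and in any Cobb-Douglas steady state s = (n+δ)·k/y = MPK·k/y = capital's share 0.38.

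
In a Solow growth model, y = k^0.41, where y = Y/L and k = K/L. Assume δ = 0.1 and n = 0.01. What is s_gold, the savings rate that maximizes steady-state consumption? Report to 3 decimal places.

n + δ = 0.01 + 0.1 = 0.11.
At the golden rule MPK = n+δ, and in any Cobb-Douglas steady state s = (n+δ)·k/y = MPK·k/y = capital's share 0.41.

s_gold = 0.410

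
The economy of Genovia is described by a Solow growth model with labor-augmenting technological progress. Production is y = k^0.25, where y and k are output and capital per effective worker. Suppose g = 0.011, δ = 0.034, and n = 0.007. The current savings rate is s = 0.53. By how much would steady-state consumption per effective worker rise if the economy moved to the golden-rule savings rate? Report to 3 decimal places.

Δc ≈ 0.247

n + g + δ = 0.007 + 0.011 + 0.034 = 0.052.
Current steady state (s = 0.53): k* = (0.53/0.052)^(1/0.75) ≈ 22.0985, y* = 22.0985^0.25 ≈ 2.1682, c* = (1−0.53)·2.1682 ≈ 1.0190.
Maximizing c = f(k) − (n+g+δ)·k gives f'(k) = n+g+δ, i.e. 0.25·k^(0.25−1) = 0.052, so k_gold = (0.25/0.052)^(1/0.75) ≈ 8.1143.
y_gold = 8.1143^0.25 ≈ 1.6878, c_gold = y_gold − 0.052·k_gold ≈ 1.2658.
Gain: Δc = 1.2658 − 1.0190 ≈ 0.2468.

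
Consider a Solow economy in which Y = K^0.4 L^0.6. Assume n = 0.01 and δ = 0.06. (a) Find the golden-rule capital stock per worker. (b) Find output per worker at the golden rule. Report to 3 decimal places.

n + δ = 0.01 + 0.06 = 0.07.
At the golden rule the marginal product of capital equals n+δ: 0.4·k^(0.4−1) = 0.07. Solving, k_gold = (0.4/0.07)^(1/0.6) ≈ 18.2643.
y_gold = 18.2643^0.4 ≈ 3.1963.

(a) k_gold ≈ 18.264; (b) y_gold ≈ 3.196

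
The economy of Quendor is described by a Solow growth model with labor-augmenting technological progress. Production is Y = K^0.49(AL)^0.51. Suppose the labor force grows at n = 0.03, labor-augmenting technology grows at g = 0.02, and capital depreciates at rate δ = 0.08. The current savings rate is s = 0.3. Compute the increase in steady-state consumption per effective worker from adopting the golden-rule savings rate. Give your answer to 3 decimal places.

Δc ≈ 0.262

Break-even investment rate: n + g + δ = 0.03 + 0.02 + 0.08 = 0.13.
Current steady state (s = 0.3): k* = (0.3/0.13)^(1/0.51) ≈ 5.1536, y* = 5.1536^0.49 ≈ 2.2332, c* = (1−0.3)·2.2332 ≈ 1.5633.
Setting f'(k) = n+g+δ gives 0.49·k^(0.49−1) = 0.13, hence k_gold = (0.49/0.13)^(1/0.51) ≈ 13.4868.
y_gold = 13.4868^0.49 ≈ 3.5781, c_gold = y_gold − 0.13·k_gold ≈ 1.8248.
Gain: Δc = 1.8248 − 1.5633 ≈ 0.2616.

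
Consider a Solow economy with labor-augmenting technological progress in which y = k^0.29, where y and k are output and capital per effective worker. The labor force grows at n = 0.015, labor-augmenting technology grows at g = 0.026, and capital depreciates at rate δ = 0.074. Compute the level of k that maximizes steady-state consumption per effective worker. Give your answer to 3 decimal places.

Capital per effective worker breaks even when investment replaces (n + g + δ)·k; here n + g + δ = 0.115.
At the golden rule the marginal product of capital equals n+g+δ: 0.29·k^(0.29−1) = 0.115. Solving, k_gold = (0.29/0.115)^(1/0.71) ≈ 3.6794.

k_gold ≈ 3.679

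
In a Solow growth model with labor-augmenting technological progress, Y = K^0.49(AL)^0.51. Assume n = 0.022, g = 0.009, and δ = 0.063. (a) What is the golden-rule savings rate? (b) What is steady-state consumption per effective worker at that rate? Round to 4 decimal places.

(a) s_gold = 0.4900; (b) c_gold ≈ 2.4918

Capital per effective worker breaks even when investment replaces (n + g + δ)·k; here n + g + δ = 0.094.
For Cobb-Douglas, s_gold equals capital's share: s_gold = 0.49.
At the golden rule the marginal product of capital equals n+g+δ: 0.49·k^(0.49−1) = 0.094. Solving, k_gold = (0.49/0.094)^(1/0.51) ≈ 25.4692.
y_gold = 25.4692^0.49 ≈ 4.8859; c_gold = (1−0.49)·y_gold ≈ 2.4918.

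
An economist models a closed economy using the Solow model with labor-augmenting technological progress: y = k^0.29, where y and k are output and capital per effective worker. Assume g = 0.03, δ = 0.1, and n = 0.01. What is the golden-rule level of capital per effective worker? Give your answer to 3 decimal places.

k_gold ≈ 2.789

n + g + δ = 0.01 + 0.03 + 0.1 = 0.14.
At the golden rule the marginal product of capital equals n+g+δ: 0.29·k^(0.29−1) = 0.14. Solving, k_gold = (0.29/0.14)^(1/0.71) ≈ 2.7890.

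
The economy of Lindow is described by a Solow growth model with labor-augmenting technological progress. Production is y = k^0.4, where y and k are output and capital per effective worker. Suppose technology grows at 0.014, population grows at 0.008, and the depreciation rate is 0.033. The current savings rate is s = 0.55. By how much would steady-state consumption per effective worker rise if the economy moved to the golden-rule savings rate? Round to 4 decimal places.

Δc ≈ 0.1635

Break-even investment rate: n + g + δ = 0.008 + 0.014 + 0.033 = 0.055.
Current steady state (s = 0.55): k* = (0.55/0.055)^(1/0.6) ≈ 46.4159, y* = 46.4159^0.4 ≈ 4.6416, c* = (1−0.55)·4.6416 ≈ 2.0887.
Setting f'(k) = n+g+δ gives 0.4·k^(0.4−1) = 0.055, hence k_gold = (0.4/0.055)^(1/0.6) ≈ 27.3000.
y_gold = 27.3000^0.4 ≈ 3.7537, c_gold = y_gold − 0.055·k_gold ≈ 2.2522.
Gain: Δc = 2.2522 − 2.0887 ≈ 0.1635.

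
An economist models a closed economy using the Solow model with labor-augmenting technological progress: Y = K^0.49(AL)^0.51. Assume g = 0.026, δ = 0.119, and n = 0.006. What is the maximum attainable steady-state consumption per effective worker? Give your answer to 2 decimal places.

Break-even investment rate: n + g + δ = 0.006 + 0.026 + 0.119 = 0.151.
Maximizing c = f(k) − (n+g+δ)·k gives f'(k) = n+g+δ, i.e. 0.49·k^(0.49−1) = 0.151, so k_gold = (0.49/0.151)^(1/0.51) ≈ 10.0552.
y_gold = 10.0552^0.49 ≈ 3.0986.
c_gold = y_gold − (n+g+δ)·k_gold = 3.0986 − 0.151·10.0552 ≈ 1.5803.

c_gold ≈ 1.58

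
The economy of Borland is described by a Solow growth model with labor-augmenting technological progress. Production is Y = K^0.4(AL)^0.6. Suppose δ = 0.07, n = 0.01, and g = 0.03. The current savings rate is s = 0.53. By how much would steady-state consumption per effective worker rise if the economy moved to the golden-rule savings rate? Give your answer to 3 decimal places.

Δc ≈ 0.078

n + g + δ = 0.01 + 0.03 + 0.07 = 0.11.
Current steady state (s = 0.53): k* = (0.53/0.11)^(1/0.6) ≈ 13.7448, y* = 13.7448^0.4 ≈ 2.8527, c* = (1−0.53)·2.8527 ≈ 1.3408.
Maximizing c = f(k) − (n+g+δ)·k gives f'(k) = n+g+δ, i.e. 0.4·k^(0.4−1) = 0.11, so k_gold = (0.4/0.11)^(1/0.6) ≈ 8.5990.
y_gold = 8.5990^0.4 ≈ 2.3647, c_gold = y_gold − 0.11·k_gold ≈ 1.4188.
Gain: Δc = 1.4188 − 1.3408 ≈ 0.0781.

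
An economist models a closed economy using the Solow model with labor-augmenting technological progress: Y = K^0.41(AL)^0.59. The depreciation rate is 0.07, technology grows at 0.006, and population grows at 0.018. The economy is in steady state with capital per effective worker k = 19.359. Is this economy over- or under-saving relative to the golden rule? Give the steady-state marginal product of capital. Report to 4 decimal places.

over-saving; MPK ≈ 0.0714

Break-even investment rate: n + g + δ = 0.018 + 0.006 + 0.07 = 0.094.
MPK = 0.41·k^(0.41−1) = 0.41·19.359^(-0.59) ≈ 0.0714.
MPK < 0.094, so the economy is dynamically inefficient (over-saving).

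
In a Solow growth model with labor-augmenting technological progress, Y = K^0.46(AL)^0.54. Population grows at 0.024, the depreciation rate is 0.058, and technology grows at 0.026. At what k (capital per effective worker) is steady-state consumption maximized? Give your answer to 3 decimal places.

k_gold ≈ 14.636

n + g + δ = 0.024 + 0.026 + 0.058 = 0.108.
At the golden rule the marginal product of capital equals n+g+δ: 0.46·k^(0.46−1) = 0.108. Solving, k_gold = (0.46/0.108)^(1/0.54) ≈ 14.6364.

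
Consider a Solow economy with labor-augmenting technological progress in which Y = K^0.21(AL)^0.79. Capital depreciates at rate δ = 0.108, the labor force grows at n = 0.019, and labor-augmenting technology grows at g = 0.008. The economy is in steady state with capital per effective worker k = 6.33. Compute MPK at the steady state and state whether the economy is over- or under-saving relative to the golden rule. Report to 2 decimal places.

over-saving; MPK ≈ 0.05

n + g + δ = 0.019 + 0.008 + 0.108 = 0.135.
MPK = 0.21·k^(0.21−1) = 0.21·6.33^(-0.79) ≈ 0.0489.
MPK < 0.135, so the economy is dynamically inefficient (over-saving).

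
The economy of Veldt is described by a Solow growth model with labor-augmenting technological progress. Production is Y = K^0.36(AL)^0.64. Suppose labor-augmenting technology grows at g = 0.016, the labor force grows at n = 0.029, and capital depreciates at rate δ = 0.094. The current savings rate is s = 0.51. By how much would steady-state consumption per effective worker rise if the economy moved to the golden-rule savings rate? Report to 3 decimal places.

Δc ≈ 0.075

Capital per effective worker breaks even when investment replaces (n + g + δ)·k; here n + g + δ = 0.139.
Current steady state (s = 0.51): k* = (0.51/0.139)^(1/0.64) ≈ 7.6229, y* = 7.6229^0.36 ≈ 2.0776, c* = (1−0.51)·2.0776 ≈ 1.0180.
Golden rule sets MPK = n+g+δ: 0.36·k^(0.36−1) = 0.139, so k_gold = (0.36/0.139)^(1/0.64) ≈ 4.4235.
y_gold = 4.4235^0.36 ≈ 1.7079, c_gold = y_gold − 0.139·k_gold ≈ 1.0931.
Gain: Δc = 1.0931 − 1.0180 ≈ 0.0751.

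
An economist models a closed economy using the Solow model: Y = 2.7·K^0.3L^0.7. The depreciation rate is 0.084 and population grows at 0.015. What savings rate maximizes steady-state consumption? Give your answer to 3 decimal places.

s_gold = 0.300

Capital per worker breaks even when investment replaces (n + δ)·k; here n + δ = 0.099.
At the golden rule MPK = n+δ, and in any Cobb-Douglas steady state s = (n+δ)·k/y = MPK·k/y = capital's share 0.3.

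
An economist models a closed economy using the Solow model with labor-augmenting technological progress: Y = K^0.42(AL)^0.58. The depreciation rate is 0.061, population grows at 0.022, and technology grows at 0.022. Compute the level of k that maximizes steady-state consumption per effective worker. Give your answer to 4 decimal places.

k_gold ≈ 10.9153

n + g + δ = 0.022 + 0.022 + 0.061 = 0.105.
At the golden rule the marginal product of capital equals n+g+δ: 0.42·k^(0.42−1) = 0.105. Solving, k_gold = (0.42/0.105)^(1/0.58) ≈ 10.9153.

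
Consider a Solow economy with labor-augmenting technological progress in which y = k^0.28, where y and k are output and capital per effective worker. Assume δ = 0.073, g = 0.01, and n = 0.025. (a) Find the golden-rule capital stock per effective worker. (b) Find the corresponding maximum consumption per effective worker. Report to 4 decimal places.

(a) k_gold ≈ 3.7552; (b) c_gold ≈ 1.0429

The effective depreciation rate is n + g + δ = 0.025 + 0.01 + 0.073 = 0.108.
At the golden rule the marginal product of capital equals n+g+δ: 0.28·k^(0.28−1) = 0.108. Solving, k_gold = (0.28/0.108)^(1/0.72) ≈ 3.7552.
y_gold = 3.7552^0.28 ≈ 1.4484; c_gold = y_gold − 0.108·k_gold ≈ 1.0429.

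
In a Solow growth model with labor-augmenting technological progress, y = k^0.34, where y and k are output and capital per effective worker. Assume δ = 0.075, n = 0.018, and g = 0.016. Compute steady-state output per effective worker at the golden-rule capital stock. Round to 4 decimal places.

Break-even investment rate: n + g + δ = 0.018 + 0.016 + 0.075 = 0.109.
At the golden rule the marginal product of capital equals n+g+δ: 0.34·k^(0.34−1) = 0.109. Solving, k_gold = (0.34/0.109)^(1/0.66) ≈ 5.6049.
Output: y_gold = k_gold^0.34 = 5.6049^0.34 ≈ 1.7969.

y_gold ≈ 1.7969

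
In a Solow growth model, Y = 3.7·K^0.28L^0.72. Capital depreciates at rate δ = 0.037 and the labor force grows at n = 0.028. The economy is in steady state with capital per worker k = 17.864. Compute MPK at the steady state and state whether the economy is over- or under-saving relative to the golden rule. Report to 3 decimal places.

under-saving; MPK ≈ 0.130

Capital per worker breaks even when investment replaces (n + δ)·k; here n + δ = 0.065.
MPK = 0.28·3.7·k^(0.28−1) = 0.28·3.7·17.864^(-0.72) ≈ 0.1300.
MPK > 0.065, so the economy is dynamically efficient (under-saving).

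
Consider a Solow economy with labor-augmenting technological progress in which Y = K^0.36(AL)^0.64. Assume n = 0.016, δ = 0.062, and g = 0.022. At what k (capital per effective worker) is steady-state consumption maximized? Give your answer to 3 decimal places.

The effective depreciation rate is n + g + δ = 0.016 + 0.022 + 0.062 = 0.1.
Golden rule sets MPK = n+g+δ: 0.36·k^(0.36−1) = 0.1, so k_gold = (0.36/0.1)^(1/0.64) ≈ 7.3998.

k_gold ≈ 7.400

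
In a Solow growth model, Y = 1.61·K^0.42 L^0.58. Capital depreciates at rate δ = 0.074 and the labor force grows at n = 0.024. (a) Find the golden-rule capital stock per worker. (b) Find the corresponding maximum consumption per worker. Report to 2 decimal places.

(a) k_gold ≈ 27.94; (b) c_gold ≈ 3.78

The effective depreciation rate is n + δ = 0.024 + 0.074 = 0.098.
Golden rule sets MPK = n+δ: 0.42·1.61·k^(0.42−1) = 0.098, so k_gold = (0.42·1.61/0.098)^(1/0.58) ≈ 27.9442.
y_gold = 1.61·27.9442^0.42 ≈ 6.5203; c_gold = y_gold − 0.098·k_gold ≈ 3.7818.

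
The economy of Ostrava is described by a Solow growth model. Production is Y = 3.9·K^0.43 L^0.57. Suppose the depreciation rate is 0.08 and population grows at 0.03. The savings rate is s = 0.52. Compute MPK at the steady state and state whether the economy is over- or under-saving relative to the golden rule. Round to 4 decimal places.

The effective depreciation rate is n + δ = 0.03 + 0.08 = 0.11.
Steady-state k*: s·A·k^0.43 = 0.11·k gives k* = (0.52·3.9/0.11)^(1/0.57) ≈ 166.1433.
MPK = 0.43·3.9·166.1433^(-0.57) ≈ 0.0910.
MPK < n+δ = 0.11, so the economy is dynamically inefficient (over-saving).

over-saving; MPK ≈ 0.0910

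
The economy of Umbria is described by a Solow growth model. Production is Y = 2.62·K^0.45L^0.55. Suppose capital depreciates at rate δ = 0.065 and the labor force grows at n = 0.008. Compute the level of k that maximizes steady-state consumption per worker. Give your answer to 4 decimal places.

k_gold ≈ 157.2935

Capital per worker breaks even when investment replaces (n + δ)·k; here n + δ = 0.073.
Setting f'(k) = n+δ gives 0.45·2.62·k^(0.45−1) = 0.073, hence k_gold = (0.45·2.62/0.073)^(1/0.55) ≈ 157.2935.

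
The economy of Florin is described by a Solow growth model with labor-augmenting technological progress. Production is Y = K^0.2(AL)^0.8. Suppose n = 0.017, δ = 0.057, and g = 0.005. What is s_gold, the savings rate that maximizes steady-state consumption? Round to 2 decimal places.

Break-even investment rate: n + g + δ = 0.017 + 0.005 + 0.057 = 0.079.
At the golden rule MPK = n+g+δ, and in any Cobb-Douglas steady state s = (n+g+δ)·k/y = MPK·k/y = capital's share 0.2.

s_gold = 0.20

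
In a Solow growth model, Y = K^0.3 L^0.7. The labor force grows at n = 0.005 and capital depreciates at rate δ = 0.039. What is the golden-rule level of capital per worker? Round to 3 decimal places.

k_gold ≈ 15.522

Capital per worker breaks even when investment replaces (n + δ)·k; here n + δ = 0.044.
Golden rule sets MPK = n+δ: 0.3·k^(0.3−1) = 0.044, so k_gold = (0.3/0.044)^(1/0.7) ≈ 15.5223.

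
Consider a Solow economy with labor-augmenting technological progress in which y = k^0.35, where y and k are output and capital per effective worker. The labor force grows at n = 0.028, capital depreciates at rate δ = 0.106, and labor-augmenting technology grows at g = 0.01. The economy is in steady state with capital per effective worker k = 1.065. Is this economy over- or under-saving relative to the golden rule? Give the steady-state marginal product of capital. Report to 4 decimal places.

Break-even investment rate: n + g + δ = 0.028 + 0.01 + 0.106 = 0.144.
MPK = 0.35·k^(0.35−1) = 0.35·1.065^(-0.65) ≈ 0.3360.
MPK > 0.144, so the economy is dynamically efficient (under-saving).

under-saving; MPK ≈ 0.3360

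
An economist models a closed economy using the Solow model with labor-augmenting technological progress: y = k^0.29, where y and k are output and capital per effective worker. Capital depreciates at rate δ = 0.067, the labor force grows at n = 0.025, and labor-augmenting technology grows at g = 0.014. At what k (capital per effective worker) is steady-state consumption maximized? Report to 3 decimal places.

The effective depreciation rate is n + g + δ = 0.025 + 0.014 + 0.067 = 0.106.
At the golden rule the marginal product of capital equals n+g+δ: 0.29·k^(0.29−1) = 0.106. Solving, k_gold = (0.29/0.106)^(1/0.71) ≈ 4.1269.

k_gold ≈ 4.127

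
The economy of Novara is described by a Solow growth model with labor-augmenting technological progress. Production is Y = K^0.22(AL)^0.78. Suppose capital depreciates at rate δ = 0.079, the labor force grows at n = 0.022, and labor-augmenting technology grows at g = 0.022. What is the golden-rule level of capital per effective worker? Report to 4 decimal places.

Break-even investment rate: n + g + δ = 0.022 + 0.022 + 0.079 = 0.123.
Maximizing c = f(k) − (n+g+δ)·k gives f'(k) = n+g+δ, i.e. 0.22·k^(0.22−1) = 0.123, so k_gold = (0.22/0.123)^(1/0.78) ≈ 2.1074.

k_gold ≈ 2.1074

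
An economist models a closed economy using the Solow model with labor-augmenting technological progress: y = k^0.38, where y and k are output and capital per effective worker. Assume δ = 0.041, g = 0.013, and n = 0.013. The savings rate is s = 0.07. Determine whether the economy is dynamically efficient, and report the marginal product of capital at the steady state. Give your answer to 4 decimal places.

The effective depreciation rate is n + g + δ = 0.013 + 0.013 + 0.041 = 0.067.
Steady-state k*: s·k^0.38 = 0.067·k gives k* = (0.07/0.067)^(1/0.62) ≈ 1.0732.
MPK = 0.38·1.0732^(-0.62) ≈ 0.3637.
MPK > n+g+δ = 0.067, so the economy is dynamically efficient (under-saving).

dynamically efficient; MPK ≈ 0.3637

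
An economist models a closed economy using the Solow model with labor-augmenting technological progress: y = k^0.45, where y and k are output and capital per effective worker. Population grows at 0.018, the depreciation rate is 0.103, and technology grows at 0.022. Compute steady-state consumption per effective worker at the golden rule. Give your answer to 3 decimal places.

c_gold ≈ 1.405

n + g + δ = 0.018 + 0.022 + 0.103 = 0.143.
At the golden rule the marginal product of capital equals n+g+δ: 0.45·k^(0.45−1) = 0.143. Solving, k_gold = (0.45/0.143)^(1/0.55) ≈ 8.0395.
y_gold = 8.0395^0.45 ≈ 2.5548.
c_gold = y_gold − (n+g+δ)·k_gold = 2.5548 − 0.143·8.0395 ≈ 1.4051.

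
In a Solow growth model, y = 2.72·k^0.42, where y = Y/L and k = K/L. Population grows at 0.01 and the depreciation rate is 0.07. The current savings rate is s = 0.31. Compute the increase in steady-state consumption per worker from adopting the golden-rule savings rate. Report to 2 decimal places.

Δc ≈ 0.49

n + δ = 0.01 + 0.07 = 0.08.
Current steady state (s = 0.31): k* = (0.31·2.72/0.08)^(1/0.58) ≈ 58.0121, y* = 2.72·58.0121^0.42 ≈ 14.9709, c* = (1−0.31)·14.9709 ≈ 10.3299.
Golden rule sets MPK = n+δ: 0.42·2.72·k^(0.42−1) = 0.08, so k_gold = (0.42·2.72/0.08)^(1/0.58) ≈ 97.9289.
y_gold = 2.72·97.9289^0.42 ≈ 18.6531, c_gold = y_gold − 0.08·k_gold ≈ 10.8188.
Gain: Δc = 10.8188 − 10.3299 ≈ 0.4889.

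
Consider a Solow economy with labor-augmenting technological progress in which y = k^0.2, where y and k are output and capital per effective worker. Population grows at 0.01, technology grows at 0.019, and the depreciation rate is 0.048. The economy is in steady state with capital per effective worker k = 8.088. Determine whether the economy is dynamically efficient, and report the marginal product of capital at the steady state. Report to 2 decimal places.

dynamically inefficient; MPK ≈ 0.04

n + g + δ = 0.01 + 0.019 + 0.048 = 0.077.
MPK = 0.2·k^(0.2−1) = 0.2·8.088^(-0.8) ≈ 0.0376.
MPK < 0.077, so the economy is dynamically inefficient (over-saving).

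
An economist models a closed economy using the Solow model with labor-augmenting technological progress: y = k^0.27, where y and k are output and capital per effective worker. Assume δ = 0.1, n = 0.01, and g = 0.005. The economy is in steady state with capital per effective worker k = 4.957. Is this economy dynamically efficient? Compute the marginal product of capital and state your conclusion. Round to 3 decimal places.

dynamically inefficient; MPK ≈ 0.084

n + g + δ = 0.01 + 0.005 + 0.1 = 0.115.
MPK = 0.27·k^(0.27−1) = 0.27·4.957^(-0.73) ≈ 0.0839.
MPK < 0.115, so the economy is dynamically inefficient (over-saving).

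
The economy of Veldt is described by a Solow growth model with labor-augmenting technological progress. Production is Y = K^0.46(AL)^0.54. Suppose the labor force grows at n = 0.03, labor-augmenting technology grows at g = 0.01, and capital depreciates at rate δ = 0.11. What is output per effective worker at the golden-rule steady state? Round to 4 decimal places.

y_gold ≈ 2.5976

The effective depreciation rate is n + g + δ = 0.03 + 0.01 + 0.11 = 0.15.
Setting f'(k) = n+g+δ gives 0.46·k^(0.46−1) = 0.15, hence k_gold = (0.46/0.15)^(1/0.54) ≈ 7.9659.
Output: y_gold = k_gold^0.46 = 7.9659^0.46 ≈ 2.5976.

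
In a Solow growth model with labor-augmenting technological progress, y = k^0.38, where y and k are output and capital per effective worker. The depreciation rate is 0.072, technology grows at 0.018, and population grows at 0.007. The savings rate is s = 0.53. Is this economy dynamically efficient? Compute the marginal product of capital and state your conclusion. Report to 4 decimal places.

dynamically inefficient; MPK ≈ 0.0695

Capital per effective worker breaks even when investment replaces (n + g + δ)·k; here n + g + δ = 0.097.
Steady-state k*: s·k^0.38 = 0.097·k gives k* = (0.53/0.097)^(1/0.62) ≈ 15.4712.
MPK = 0.38·15.4712^(-0.62) ≈ 0.0695.
MPK < n+g+δ = 0.097, so the economy is dynamically inefficient (over-saving).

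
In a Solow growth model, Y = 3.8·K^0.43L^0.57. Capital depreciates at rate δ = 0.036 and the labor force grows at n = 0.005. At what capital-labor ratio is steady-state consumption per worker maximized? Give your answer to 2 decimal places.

k_gold ≈ 642.45

Capital per worker breaks even when investment replaces (n + δ)·k; here n + δ = 0.041.
Setting f'(k) = n+δ gives 0.43·3.8·k^(0.43−1) = 0.041, hence k_gold = (0.43·3.8/0.041)^(1/0.57) ≈ 642.4494.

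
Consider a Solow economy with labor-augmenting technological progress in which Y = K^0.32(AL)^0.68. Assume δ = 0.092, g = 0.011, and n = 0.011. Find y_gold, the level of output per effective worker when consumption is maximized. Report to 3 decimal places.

n + g + δ = 0.011 + 0.011 + 0.092 = 0.114.
Maximizing c = f(k) − (n+g+δ)·k gives f'(k) = n+g+δ, i.e. 0.32·k^(0.32−1) = 0.114, so k_gold = (0.32/0.114)^(1/0.68) ≈ 4.5623.
Output: y_gold = k_gold^0.32 = 4.5623^0.32 ≈ 1.6253.

y_gold ≈ 1.625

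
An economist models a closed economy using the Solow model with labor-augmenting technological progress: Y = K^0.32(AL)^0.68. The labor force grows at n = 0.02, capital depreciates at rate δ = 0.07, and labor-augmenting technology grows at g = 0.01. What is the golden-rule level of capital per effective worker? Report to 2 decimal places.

n + g + δ = 0.02 + 0.01 + 0.07 = 0.1.
Golden rule sets MPK = n+g+δ: 0.32·k^(0.32−1) = 0.1, so k_gold = (0.32/0.1)^(1/0.68) ≈ 5.5318.

k_gold ≈ 5.53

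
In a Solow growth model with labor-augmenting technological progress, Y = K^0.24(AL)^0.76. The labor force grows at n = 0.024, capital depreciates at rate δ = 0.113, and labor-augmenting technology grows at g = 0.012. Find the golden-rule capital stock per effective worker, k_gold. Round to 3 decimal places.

Capital per effective worker breaks even when investment replaces (n + g + δ)·k; here n + g + δ = 0.149.
Setting f'(k) = n+g+δ gives 0.24·k^(0.24−1) = 0.149, hence k_gold = (0.24/0.149)^(1/0.76) ≈ 1.8724.

k_gold ≈ 1.872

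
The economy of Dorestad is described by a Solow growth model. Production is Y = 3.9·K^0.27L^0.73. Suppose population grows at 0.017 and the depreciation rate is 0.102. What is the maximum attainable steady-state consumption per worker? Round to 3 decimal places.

Capital per worker breaks even when investment replaces (n + δ)·k; here n + δ = 0.119.
Maximizing c = f(k) − (n+δ)·k gives f'(k) = n+δ, i.e. 0.27·3.9·k^(0.27−1) = 0.119, so k_gold = (0.27·3.9/0.119)^(1/0.73) ≈ 19.8197.
y_gold = 3.9·19.8197^0.27 ≈ 8.7354.
c_gold = y_gold − (n+δ)·k_gold = 8.7354 − 0.119·19.8197 ≈ 6.3768.

c_gold ≈ 6.377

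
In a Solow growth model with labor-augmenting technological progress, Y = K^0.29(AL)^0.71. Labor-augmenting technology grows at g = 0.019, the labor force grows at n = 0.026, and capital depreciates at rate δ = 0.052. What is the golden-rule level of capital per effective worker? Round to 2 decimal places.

k_gold ≈ 4.68

The effective depreciation rate is n + g + δ = 0.026 + 0.019 + 0.052 = 0.097.
Setting f'(k) = n+g+δ gives 0.29·k^(0.29−1) = 0.097, hence k_gold = (0.29/0.097)^(1/0.71) ≈ 4.6762.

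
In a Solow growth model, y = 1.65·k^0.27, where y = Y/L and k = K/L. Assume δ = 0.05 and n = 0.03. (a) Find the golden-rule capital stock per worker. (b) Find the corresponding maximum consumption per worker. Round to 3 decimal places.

Break-even investment rate: n + δ = 0.03 + 0.05 = 0.08.
Maximizing c = f(k) − (n+δ)·k gives f'(k) = n+δ, i.e. 0.27·1.65·k^(0.27−1) = 0.08, so k_gold = (0.27·1.65/0.08)^(1/0.73) ≈ 10.5096.
y_gold = 1.65·10.5096^0.27 ≈ 3.1140; c_gold = y_gold − 0.08·k_gold ≈ 2.2732.

(a) k_gold ≈ 10.510; (b) c_gold ≈ 2.273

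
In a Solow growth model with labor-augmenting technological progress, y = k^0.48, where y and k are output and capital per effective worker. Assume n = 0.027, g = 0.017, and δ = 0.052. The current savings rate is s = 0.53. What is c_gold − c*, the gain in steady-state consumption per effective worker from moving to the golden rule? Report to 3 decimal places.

Δc ≈ 0.022

Break-even investment rate: n + g + δ = 0.027 + 0.017 + 0.052 = 0.096.
Current steady state (s = 0.53): k* = (0.53/0.096)^(1/0.52) ≈ 26.7259, y* = 26.7259^0.48 ≈ 4.8409, c* = (1−0.53)·4.8409 ≈ 2.2752.
Setting f'(k) = n+g+δ gives 0.48·k^(0.48−1) = 0.096, hence k_gold = (0.48/0.096)^(1/0.52) ≈ 22.0888.
y_gold = 22.0888^0.48 ≈ 4.4178, c_gold = y_gold − 0.096·k_gold ≈ 2.2972.
Gain: Δc = 2.2972 − 2.2752 ≈ 0.0220.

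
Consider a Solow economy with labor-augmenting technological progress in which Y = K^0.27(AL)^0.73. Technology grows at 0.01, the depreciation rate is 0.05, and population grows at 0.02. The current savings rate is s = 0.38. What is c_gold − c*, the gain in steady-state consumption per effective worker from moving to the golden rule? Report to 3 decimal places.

Δc ≈ 0.041

n + g + δ = 0.02 + 0.01 + 0.05 = 0.08.
Current steady state (s = 0.38): k* = (0.38/0.08)^(1/0.73) ≈ 8.4524, y* = 8.4524^0.27 ≈ 1.7794, c* = (1−0.38)·1.7794 ≈ 1.1033.
Golden rule sets MPK = n+g+δ: 0.27·k^(0.27−1) = 0.08, so k_gold = (0.27/0.08)^(1/0.73) ≈ 5.2925.
y_gold = 5.2925^0.27 ≈ 1.5682, c_gold = y_gold − 0.08·k_gold ≈ 1.1448.
Gain: Δc = 1.1448 − 1.1033 ≈ 0.0415.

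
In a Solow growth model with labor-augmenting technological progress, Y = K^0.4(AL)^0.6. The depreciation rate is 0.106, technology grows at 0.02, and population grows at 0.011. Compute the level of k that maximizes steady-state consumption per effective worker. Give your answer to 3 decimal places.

Break-even investment rate: n + g + δ = 0.011 + 0.02 + 0.106 = 0.137.
At the golden rule the marginal product of capital equals n+g+δ: 0.4·k^(0.4−1) = 0.137. Solving, k_gold = (0.4/0.137)^(1/0.6) ≈ 5.9644.

k_gold ≈ 5.964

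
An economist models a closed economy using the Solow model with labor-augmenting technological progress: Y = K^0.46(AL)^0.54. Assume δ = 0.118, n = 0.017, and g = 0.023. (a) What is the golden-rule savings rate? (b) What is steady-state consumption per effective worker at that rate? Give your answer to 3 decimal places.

(a) s_gold = 0.460; (b) c_gold ≈ 1.342

n + g + δ = 0.017 + 0.023 + 0.118 = 0.158.
For Cobb-Douglas, s_gold equals capital's share: s_gold = 0.46.
Maximizing c = f(k) − (n+g+δ)·k gives f'(k) = n+g+δ, i.e. 0.46·k^(0.46−1) = 0.158, so k_gold = (0.46/0.158)^(1/0.54) ≈ 7.2351.
y_gold = 7.2351^0.46 ≈ 2.4851; c_gold = (1−0.46)·y_gold ≈ 1.3420.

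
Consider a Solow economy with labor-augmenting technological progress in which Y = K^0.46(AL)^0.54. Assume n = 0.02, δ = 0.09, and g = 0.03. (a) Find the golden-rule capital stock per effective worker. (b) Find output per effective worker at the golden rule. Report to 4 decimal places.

The effective depreciation rate is n + g + δ = 0.02 + 0.03 + 0.09 = 0.14.
Setting f'(k) = n+g+δ gives 0.46·k^(0.46−1) = 0.14, hence k_gold = (0.46/0.14)^(1/0.54) ≈ 9.0515.
y_gold = 9.0515^0.46 ≈ 2.7548.

(a) k_gold ≈ 9.0515; (b) y_gold ≈ 2.7548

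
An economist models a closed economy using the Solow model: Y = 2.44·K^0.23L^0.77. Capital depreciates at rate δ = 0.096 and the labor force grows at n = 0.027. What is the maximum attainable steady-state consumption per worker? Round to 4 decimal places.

The effective depreciation rate is n + δ = 0.027 + 0.096 = 0.123.
Maximizing c = f(k) − (n+δ)·k gives f'(k) = n+δ, i.e. 0.23·2.44·k^(0.23−1) = 0.123, so k_gold = (0.23·2.44/0.123)^(1/0.77) ≈ 7.1799.
y_gold = 2.44·7.1799^0.23 ≈ 3.8397.
c_gold = y_gold − (n+δ)·k_gold = 3.8397 − 0.123·7.1799 ≈ 2.9566.

c_gold ≈ 2.9566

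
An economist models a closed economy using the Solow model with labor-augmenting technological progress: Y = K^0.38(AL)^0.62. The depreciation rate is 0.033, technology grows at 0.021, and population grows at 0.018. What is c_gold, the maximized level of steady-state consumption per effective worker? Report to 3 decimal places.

Break-even investment rate: n + g + δ = 0.018 + 0.021 + 0.033 = 0.072.
Maximizing c = f(k) − (n+g+δ)·k gives f'(k) = n+g+δ, i.e. 0.38·k^(0.38−1) = 0.072, so k_gold = (0.38/0.072)^(1/0.62) ≈ 14.6300.
y_gold = 14.6300^0.38 ≈ 2.7720.
c_gold = y_gold − (n+g+δ)·k_gold = 2.7720 − 0.072·14.6300 ≈ 1.7186.

c_gold ≈ 1.719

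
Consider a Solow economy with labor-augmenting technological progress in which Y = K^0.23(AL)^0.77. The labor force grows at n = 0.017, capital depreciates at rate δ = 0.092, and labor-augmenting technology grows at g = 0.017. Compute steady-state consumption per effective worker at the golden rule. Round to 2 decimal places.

Capital per effective worker breaks even when investment replaces (n + g + δ)·k; here n + g + δ = 0.126.
At the golden rule the marginal product of capital equals n+g+δ: 0.23·k^(0.23−1) = 0.126. Solving, k_gold = (0.23/0.126)^(1/0.77) ≈ 2.1849.
y_gold = 2.1849^0.23 ≈ 1.1969.
c_gold = y_gold − (n+g+δ)·k_gold = 1.1969 − 0.126·2.1849 ≈ 0.9216.

c_gold ≈ 0.92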